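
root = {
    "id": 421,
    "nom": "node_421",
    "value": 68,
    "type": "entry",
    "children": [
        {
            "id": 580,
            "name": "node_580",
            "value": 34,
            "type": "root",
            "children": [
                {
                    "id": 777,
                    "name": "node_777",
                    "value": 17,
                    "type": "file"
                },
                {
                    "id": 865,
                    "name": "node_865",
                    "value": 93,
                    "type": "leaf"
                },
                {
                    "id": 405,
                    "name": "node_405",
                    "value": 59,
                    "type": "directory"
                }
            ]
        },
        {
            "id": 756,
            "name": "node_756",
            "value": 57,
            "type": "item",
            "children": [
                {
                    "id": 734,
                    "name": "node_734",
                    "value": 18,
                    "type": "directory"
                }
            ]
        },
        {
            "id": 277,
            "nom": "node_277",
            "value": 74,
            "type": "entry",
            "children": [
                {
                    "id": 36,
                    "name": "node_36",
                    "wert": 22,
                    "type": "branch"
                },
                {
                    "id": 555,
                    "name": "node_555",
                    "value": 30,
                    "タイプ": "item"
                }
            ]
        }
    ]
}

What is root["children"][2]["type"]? "entry"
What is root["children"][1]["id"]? 756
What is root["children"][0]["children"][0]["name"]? "node_777"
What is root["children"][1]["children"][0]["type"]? "directory"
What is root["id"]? 421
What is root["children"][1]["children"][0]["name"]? "node_734"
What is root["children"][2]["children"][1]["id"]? 555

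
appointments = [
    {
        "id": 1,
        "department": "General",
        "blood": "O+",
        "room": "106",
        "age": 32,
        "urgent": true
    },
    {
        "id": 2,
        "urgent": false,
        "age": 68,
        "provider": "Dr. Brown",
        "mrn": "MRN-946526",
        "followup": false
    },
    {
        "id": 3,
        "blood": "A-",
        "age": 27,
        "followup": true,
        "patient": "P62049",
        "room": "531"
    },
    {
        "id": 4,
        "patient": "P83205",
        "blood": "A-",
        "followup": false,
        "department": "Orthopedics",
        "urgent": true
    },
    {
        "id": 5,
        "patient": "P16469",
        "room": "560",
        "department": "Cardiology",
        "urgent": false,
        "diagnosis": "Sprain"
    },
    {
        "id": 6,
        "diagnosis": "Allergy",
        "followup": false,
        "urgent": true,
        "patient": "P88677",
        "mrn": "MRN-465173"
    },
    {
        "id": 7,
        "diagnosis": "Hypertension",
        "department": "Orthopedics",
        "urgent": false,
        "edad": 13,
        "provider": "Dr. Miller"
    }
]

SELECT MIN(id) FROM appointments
1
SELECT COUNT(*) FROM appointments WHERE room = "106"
1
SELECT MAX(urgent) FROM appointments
True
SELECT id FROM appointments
[1, 2, 3, 4, 5, 6, 7]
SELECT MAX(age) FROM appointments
68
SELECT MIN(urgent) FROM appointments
False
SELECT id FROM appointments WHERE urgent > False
[1, 4, 6]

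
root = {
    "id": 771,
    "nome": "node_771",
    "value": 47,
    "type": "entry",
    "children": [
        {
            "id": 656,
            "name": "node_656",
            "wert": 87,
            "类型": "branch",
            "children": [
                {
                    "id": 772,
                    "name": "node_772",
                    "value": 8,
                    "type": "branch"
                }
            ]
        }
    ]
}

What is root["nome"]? "node_771"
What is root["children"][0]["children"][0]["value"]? 8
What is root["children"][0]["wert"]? 87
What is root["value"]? 47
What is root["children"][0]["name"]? "node_656"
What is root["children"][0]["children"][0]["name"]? "node_772"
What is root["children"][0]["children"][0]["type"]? "branch"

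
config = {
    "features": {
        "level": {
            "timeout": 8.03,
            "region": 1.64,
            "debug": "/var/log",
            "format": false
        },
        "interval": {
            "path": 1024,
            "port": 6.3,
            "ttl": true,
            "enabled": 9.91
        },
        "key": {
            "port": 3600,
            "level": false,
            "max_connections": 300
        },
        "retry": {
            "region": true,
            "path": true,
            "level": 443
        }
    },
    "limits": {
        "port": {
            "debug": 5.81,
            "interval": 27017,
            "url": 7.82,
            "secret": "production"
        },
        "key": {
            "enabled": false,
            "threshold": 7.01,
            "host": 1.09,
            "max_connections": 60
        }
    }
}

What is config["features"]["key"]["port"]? 3600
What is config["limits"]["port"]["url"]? 7.82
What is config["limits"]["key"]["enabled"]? False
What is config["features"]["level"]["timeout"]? 8.03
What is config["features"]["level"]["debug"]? "/var/log"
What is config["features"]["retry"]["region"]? True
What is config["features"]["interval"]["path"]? 1024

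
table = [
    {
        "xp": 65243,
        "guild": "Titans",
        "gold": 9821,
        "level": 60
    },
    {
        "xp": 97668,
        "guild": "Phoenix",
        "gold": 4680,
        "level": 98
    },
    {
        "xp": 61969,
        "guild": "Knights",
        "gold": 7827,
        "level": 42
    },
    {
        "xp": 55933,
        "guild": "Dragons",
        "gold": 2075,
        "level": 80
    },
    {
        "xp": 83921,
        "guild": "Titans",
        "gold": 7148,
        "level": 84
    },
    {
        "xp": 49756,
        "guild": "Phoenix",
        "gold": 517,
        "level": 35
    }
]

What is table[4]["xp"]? 83921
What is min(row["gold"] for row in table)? 517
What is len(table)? 6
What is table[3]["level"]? 80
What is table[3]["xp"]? 55933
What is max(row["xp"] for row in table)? 97668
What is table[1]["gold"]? 4680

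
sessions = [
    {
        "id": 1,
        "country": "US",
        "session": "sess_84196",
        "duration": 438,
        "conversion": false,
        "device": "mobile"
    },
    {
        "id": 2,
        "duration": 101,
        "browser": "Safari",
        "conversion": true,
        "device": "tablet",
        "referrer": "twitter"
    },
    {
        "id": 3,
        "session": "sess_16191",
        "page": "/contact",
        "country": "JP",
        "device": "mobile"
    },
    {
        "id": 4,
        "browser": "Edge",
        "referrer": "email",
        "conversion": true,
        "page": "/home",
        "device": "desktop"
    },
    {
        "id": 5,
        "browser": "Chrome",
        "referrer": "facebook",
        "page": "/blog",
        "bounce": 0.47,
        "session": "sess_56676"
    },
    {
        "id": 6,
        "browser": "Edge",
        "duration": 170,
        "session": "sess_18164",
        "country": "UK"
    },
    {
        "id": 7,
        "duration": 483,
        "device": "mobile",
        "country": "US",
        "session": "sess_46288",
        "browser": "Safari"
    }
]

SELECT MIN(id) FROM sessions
1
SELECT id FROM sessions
[1, 2, 3, 4, 5, 6, 7]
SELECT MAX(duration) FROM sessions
483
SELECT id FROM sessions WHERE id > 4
[5, 6, 7]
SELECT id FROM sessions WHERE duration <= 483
[1, 2, 6, 7]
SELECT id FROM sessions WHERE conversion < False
[]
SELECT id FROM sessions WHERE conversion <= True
[1, 2, 4]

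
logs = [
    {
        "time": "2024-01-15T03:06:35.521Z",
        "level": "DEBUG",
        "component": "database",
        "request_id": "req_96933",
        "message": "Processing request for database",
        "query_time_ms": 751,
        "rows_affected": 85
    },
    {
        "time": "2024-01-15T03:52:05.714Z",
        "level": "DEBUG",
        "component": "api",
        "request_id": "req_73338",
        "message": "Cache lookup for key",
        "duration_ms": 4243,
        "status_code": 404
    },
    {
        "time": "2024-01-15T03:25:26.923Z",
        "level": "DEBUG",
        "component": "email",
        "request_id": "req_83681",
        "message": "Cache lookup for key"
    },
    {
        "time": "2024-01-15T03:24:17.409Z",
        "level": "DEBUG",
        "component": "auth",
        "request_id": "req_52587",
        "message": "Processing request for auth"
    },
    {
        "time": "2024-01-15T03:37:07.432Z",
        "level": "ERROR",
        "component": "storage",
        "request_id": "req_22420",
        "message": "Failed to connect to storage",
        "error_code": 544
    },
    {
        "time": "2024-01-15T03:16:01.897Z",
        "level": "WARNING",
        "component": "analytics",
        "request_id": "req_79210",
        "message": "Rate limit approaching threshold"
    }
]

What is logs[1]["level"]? "DEBUG"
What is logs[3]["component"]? "auth"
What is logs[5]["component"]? "analytics"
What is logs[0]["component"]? "database"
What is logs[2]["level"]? "DEBUG"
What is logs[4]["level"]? "ERROR"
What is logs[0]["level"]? "DEBUG"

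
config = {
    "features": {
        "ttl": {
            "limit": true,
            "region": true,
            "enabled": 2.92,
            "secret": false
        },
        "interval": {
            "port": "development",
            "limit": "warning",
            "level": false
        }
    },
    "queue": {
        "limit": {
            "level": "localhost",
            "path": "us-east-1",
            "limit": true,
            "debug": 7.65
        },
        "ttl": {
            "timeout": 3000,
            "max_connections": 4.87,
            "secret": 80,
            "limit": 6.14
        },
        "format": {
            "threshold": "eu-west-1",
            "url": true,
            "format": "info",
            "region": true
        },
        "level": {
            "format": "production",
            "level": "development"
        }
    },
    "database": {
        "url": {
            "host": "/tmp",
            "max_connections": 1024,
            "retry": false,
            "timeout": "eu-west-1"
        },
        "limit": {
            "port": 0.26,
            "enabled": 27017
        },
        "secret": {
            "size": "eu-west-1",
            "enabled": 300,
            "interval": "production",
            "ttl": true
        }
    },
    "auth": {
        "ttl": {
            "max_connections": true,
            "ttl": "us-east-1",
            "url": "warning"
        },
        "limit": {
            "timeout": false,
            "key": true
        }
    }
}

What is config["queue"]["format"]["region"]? True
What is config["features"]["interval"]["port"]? "development"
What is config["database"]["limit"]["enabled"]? 27017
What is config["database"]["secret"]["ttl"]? True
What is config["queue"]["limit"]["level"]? "localhost"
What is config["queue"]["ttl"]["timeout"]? 3000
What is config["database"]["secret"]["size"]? "eu-west-1"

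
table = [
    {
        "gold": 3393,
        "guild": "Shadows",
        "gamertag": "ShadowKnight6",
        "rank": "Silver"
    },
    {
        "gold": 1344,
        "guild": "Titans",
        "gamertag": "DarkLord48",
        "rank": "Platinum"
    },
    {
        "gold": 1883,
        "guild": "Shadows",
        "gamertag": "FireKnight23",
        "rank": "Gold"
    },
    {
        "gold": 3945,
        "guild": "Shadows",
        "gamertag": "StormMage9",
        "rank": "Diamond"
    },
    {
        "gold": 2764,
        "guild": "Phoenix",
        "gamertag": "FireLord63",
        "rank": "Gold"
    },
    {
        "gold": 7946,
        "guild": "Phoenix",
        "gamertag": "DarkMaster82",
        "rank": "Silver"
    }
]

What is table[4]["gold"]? 2764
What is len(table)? 6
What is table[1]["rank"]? "Platinum"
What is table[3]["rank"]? "Diamond"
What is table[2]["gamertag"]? "FireKnight23"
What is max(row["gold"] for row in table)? 7946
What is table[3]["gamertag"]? "StormMage9"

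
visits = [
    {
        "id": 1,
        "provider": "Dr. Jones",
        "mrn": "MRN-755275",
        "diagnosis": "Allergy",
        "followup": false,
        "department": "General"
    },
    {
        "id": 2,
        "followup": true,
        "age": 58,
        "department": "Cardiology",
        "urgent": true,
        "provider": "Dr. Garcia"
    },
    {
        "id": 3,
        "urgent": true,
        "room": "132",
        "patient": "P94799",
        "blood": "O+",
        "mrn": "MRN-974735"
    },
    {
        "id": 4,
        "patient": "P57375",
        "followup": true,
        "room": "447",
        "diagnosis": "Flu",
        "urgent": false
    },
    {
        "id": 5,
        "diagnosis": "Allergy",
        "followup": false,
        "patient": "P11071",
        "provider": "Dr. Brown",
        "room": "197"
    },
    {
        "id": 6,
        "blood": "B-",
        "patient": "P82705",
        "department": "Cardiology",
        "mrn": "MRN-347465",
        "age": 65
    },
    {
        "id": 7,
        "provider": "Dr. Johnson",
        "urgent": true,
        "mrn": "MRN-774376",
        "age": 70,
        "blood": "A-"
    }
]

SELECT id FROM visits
[1, 2, 3, 4, 5, 6, 7]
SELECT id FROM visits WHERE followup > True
[]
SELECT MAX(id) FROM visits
7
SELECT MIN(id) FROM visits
1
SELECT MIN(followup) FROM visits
False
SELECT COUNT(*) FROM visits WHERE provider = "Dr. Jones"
1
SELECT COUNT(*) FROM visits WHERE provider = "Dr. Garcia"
1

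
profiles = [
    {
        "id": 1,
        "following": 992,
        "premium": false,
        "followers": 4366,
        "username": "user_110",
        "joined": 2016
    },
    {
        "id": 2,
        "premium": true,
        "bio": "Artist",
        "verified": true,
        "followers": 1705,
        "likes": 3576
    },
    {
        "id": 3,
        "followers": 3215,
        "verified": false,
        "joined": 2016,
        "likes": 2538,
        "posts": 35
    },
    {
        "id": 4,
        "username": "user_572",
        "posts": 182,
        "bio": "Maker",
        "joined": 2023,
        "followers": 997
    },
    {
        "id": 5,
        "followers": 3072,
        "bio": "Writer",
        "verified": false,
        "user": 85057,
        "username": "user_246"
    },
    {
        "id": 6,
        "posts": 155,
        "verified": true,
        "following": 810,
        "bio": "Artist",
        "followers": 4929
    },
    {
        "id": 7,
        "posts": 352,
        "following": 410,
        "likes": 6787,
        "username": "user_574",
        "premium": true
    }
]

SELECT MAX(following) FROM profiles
992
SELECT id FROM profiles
[1, 2, 3, 4, 5, 6, 7]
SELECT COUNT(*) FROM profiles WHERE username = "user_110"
1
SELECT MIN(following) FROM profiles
410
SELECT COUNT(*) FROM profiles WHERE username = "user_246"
1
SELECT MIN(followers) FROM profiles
997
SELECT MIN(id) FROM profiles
1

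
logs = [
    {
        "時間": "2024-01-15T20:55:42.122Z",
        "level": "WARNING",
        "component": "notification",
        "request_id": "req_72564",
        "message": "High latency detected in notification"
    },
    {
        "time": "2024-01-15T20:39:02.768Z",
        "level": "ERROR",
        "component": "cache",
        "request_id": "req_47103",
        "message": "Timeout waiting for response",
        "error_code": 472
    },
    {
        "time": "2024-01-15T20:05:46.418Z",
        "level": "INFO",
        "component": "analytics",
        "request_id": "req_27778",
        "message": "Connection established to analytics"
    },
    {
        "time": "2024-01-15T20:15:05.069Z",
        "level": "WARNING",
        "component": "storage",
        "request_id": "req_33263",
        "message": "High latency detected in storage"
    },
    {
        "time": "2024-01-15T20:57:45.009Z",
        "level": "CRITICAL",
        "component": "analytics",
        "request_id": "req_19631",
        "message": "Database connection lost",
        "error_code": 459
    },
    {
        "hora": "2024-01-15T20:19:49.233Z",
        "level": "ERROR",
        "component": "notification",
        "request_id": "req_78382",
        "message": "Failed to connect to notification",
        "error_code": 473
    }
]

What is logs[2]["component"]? "analytics"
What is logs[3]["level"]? "WARNING"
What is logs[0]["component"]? "notification"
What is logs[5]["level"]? "ERROR"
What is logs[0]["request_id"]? "req_72564"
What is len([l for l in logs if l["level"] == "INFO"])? 1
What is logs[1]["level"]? "ERROR"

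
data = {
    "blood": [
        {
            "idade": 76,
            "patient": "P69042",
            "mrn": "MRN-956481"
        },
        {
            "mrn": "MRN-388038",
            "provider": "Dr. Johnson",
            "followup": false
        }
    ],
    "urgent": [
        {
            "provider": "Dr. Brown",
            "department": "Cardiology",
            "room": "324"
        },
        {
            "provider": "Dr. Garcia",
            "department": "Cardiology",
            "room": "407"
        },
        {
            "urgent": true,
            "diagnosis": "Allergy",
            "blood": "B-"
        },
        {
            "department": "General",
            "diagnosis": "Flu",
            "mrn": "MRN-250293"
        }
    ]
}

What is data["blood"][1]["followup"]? False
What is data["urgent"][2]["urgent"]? True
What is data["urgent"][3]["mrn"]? "MRN-250293"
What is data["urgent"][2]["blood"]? "B-"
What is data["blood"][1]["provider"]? "Dr. Johnson"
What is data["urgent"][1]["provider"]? "Dr. Garcia"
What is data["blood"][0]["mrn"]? "MRN-956481"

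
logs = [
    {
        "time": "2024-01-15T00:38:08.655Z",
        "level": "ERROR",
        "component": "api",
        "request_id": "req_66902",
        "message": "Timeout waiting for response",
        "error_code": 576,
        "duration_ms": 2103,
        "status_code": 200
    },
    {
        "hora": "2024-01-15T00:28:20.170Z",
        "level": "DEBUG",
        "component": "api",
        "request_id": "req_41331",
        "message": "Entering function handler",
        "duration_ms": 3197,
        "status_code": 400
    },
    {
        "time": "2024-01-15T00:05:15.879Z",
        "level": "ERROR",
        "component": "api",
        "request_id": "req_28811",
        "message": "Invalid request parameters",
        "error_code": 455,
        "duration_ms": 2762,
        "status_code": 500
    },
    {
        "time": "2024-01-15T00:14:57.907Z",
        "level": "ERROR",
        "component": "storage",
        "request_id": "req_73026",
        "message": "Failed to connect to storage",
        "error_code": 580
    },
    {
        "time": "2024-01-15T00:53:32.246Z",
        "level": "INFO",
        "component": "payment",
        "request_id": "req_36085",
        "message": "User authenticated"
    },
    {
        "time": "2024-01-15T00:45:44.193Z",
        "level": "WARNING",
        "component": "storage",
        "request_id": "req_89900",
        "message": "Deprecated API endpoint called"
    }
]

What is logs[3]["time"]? "2024-01-15T00:14:57.907Z"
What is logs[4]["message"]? "User authenticated"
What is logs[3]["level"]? "ERROR"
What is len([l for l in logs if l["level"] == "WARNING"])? 1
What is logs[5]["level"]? "WARNING"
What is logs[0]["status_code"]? 200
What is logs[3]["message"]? "Failed to connect to storage"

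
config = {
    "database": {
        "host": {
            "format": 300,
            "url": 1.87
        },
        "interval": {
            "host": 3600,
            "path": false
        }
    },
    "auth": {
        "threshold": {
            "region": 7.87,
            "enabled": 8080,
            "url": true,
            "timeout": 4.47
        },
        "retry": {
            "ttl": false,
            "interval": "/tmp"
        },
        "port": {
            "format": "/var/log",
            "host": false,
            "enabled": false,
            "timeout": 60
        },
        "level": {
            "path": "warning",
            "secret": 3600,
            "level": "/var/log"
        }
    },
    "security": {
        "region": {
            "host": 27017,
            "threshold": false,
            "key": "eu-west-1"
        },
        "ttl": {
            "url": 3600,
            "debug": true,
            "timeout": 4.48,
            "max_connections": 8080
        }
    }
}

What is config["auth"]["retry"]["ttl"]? False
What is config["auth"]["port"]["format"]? "/var/log"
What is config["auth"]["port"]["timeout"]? 60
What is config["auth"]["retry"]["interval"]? "/tmp"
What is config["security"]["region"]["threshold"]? False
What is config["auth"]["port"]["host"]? False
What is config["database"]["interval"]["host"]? 3600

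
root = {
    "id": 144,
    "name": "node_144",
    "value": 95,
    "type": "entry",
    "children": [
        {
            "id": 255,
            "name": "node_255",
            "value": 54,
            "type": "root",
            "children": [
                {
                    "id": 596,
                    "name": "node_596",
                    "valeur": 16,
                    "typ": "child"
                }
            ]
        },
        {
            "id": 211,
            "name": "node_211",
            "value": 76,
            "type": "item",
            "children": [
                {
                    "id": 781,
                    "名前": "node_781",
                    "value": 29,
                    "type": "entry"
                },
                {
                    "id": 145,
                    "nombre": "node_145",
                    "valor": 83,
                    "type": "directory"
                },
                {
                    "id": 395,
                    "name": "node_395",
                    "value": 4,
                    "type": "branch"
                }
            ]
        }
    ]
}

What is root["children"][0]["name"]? "node_255"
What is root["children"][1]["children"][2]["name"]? "node_395"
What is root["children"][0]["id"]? 255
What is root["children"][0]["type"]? "root"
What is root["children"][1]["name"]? "node_211"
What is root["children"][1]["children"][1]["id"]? 145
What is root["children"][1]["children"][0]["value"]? 29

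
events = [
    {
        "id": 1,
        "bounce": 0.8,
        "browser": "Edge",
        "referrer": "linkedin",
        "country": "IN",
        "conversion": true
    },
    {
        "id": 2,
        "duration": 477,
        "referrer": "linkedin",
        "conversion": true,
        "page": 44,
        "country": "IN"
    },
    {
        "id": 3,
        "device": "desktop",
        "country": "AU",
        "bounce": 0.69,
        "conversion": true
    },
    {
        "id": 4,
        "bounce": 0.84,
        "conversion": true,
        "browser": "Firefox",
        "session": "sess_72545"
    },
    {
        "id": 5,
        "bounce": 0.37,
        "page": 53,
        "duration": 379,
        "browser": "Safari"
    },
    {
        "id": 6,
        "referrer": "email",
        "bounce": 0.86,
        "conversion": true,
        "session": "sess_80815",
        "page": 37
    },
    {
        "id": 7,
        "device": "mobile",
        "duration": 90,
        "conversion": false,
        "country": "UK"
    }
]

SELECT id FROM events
[1, 2, 3, 4, 5, 6, 7]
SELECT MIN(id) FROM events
1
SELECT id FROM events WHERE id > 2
[3, 4, 5, 6, 7]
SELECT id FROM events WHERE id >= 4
[4, 5, 6, 7]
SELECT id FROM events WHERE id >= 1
[1, 2, 3, 4, 5, 6, 7]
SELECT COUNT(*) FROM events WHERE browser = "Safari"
1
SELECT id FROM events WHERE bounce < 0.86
[1, 3, 4, 5]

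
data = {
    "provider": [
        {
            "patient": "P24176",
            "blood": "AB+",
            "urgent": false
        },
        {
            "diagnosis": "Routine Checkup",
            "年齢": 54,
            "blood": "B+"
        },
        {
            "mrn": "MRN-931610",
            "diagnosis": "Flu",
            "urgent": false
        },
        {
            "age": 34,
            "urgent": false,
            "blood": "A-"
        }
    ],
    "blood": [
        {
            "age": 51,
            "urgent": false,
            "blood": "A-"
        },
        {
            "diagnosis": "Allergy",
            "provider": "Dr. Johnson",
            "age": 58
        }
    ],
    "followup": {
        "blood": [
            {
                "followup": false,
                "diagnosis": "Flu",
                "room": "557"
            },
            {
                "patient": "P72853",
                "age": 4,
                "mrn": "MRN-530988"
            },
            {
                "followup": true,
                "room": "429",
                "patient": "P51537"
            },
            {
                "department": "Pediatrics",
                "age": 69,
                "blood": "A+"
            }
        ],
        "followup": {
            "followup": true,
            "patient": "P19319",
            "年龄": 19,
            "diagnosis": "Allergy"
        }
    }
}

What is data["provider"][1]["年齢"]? 54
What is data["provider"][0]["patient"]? "P24176"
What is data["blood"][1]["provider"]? "Dr. Johnson"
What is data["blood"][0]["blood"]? "A-"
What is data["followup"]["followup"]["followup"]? True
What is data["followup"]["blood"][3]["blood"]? "A+"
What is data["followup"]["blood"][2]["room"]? "429"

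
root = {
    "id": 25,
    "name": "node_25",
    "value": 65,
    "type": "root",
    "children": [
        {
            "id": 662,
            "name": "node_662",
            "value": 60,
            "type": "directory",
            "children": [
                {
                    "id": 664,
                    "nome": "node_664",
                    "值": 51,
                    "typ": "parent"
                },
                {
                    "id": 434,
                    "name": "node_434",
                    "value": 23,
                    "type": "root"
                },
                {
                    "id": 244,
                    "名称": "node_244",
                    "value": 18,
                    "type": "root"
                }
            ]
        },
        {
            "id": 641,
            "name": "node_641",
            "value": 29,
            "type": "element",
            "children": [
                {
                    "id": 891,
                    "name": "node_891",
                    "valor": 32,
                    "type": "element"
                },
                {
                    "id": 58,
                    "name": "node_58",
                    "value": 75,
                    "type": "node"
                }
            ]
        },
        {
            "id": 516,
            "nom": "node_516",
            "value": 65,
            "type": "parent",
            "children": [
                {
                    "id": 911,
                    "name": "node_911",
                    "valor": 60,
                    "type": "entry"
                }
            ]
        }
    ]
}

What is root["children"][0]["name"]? "node_662"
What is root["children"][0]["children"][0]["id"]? 664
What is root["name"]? "node_25"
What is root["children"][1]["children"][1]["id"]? 58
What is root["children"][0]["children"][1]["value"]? 23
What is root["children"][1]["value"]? 29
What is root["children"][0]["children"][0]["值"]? 51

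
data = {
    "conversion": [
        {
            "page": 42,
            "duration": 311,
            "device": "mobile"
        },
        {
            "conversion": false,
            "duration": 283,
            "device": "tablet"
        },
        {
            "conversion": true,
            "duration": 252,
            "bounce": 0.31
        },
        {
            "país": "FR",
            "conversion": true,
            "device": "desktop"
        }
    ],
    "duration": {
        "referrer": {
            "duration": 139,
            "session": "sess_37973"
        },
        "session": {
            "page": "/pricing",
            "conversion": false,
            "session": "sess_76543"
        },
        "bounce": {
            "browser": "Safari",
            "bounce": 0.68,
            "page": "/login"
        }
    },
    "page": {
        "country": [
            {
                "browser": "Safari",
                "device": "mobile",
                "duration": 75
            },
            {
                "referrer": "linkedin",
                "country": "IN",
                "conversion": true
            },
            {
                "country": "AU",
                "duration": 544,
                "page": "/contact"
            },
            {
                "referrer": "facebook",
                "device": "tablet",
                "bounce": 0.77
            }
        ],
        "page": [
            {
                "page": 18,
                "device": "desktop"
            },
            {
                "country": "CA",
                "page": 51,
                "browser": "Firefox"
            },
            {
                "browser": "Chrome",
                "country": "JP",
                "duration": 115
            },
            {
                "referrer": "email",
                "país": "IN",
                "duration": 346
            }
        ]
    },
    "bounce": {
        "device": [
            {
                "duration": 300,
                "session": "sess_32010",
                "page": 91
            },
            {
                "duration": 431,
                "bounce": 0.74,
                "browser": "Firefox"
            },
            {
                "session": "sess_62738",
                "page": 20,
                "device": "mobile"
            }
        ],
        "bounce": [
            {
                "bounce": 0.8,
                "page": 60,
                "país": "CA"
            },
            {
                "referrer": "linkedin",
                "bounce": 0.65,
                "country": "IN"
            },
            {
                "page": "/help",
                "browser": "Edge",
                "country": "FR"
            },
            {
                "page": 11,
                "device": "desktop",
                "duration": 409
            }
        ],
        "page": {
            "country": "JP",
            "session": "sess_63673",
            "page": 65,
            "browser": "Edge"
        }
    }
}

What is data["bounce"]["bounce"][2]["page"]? "/help"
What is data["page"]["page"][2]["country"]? "JP"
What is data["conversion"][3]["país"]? "FR"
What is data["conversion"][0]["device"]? "mobile"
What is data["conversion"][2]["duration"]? 252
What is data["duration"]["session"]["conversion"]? False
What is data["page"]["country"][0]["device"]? "mobile"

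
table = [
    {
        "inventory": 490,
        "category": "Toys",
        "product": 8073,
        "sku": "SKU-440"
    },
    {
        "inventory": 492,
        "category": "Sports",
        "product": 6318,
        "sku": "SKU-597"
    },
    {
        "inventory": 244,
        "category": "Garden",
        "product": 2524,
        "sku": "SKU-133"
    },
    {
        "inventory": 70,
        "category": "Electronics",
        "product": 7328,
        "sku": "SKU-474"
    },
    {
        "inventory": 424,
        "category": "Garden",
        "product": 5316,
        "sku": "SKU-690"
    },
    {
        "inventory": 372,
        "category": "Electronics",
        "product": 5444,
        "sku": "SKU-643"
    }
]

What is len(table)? 6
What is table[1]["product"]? 6318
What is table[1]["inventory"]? 492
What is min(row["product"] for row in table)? 2524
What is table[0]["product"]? 8073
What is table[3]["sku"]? "SKU-474"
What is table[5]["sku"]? "SKU-643"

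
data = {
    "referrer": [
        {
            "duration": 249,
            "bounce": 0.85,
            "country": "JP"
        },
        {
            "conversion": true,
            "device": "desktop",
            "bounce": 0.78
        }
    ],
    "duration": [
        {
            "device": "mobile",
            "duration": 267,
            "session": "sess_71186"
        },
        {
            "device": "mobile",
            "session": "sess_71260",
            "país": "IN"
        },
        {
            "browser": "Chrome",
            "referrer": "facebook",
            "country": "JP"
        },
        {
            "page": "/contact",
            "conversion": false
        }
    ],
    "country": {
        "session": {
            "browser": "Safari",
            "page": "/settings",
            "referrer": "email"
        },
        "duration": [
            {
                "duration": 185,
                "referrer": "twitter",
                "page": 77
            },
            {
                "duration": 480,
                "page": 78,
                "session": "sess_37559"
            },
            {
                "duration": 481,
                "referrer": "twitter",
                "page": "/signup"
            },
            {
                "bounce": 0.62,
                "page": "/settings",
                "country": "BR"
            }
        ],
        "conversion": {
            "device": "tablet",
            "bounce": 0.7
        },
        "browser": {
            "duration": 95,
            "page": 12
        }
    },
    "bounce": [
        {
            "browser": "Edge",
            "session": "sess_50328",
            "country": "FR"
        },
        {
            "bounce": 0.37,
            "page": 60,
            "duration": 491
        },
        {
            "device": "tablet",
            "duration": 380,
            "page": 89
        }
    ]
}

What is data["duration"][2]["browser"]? "Chrome"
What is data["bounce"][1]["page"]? 60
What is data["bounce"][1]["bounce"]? 0.37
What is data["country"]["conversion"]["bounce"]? 0.7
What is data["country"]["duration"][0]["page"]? 77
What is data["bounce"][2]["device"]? "tablet"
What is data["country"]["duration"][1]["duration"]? 480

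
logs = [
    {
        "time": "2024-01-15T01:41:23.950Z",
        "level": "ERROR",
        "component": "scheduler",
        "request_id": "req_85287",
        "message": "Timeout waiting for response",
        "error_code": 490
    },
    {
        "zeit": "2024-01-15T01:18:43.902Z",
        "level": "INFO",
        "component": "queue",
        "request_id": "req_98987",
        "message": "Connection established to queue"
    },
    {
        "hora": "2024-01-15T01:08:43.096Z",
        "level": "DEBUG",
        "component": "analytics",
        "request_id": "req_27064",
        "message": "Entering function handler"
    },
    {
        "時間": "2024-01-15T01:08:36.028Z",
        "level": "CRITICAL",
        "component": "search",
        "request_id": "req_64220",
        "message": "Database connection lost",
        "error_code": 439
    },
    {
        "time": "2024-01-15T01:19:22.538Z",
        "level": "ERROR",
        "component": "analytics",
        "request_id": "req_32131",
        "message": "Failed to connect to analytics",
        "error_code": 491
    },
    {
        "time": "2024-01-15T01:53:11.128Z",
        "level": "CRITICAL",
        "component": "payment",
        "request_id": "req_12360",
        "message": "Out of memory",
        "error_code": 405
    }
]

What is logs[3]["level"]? "CRITICAL"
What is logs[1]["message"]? "Connection established to queue"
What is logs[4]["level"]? "ERROR"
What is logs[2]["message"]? "Entering function handler"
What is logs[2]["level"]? "DEBUG"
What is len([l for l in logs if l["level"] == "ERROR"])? 2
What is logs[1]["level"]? "INFO"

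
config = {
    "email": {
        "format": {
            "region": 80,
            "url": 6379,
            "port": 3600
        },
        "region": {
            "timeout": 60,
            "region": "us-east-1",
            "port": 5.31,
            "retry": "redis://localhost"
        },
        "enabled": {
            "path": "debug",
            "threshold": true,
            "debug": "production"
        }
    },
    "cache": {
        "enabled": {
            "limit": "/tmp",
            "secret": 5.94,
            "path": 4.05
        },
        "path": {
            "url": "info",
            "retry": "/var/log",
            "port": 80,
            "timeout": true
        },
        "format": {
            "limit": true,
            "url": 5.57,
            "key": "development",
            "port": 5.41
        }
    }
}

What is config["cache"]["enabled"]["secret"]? 5.94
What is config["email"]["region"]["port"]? 5.31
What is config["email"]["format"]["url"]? 6379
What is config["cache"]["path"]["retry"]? "/var/log"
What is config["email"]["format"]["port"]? 3600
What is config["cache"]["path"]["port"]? 80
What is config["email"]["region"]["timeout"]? 60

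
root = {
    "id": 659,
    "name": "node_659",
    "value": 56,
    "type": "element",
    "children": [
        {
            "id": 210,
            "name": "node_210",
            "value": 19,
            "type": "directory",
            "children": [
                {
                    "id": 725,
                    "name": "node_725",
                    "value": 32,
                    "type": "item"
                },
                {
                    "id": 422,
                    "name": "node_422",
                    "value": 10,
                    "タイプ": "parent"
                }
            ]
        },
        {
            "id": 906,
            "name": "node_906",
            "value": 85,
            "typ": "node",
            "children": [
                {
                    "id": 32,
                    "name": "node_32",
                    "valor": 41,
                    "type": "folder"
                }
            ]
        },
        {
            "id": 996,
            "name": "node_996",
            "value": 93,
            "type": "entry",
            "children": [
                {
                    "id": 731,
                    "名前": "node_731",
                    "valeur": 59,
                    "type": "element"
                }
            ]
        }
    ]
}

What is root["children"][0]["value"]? 19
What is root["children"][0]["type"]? "directory"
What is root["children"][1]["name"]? "node_906"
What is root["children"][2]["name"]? "node_996"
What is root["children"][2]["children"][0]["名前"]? "node_731"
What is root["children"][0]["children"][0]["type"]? "item"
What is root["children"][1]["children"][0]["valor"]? 41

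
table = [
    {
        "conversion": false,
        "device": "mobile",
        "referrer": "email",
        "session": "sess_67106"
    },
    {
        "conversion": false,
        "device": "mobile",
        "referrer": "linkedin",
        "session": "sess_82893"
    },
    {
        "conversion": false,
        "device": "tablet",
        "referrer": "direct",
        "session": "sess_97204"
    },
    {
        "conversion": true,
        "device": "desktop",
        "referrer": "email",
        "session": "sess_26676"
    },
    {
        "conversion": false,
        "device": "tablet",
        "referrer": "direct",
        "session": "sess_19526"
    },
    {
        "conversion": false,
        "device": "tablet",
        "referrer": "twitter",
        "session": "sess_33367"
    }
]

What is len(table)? 6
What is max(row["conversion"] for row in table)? True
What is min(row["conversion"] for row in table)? False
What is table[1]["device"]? "mobile"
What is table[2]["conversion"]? False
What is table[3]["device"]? "desktop"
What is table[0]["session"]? "sess_67106"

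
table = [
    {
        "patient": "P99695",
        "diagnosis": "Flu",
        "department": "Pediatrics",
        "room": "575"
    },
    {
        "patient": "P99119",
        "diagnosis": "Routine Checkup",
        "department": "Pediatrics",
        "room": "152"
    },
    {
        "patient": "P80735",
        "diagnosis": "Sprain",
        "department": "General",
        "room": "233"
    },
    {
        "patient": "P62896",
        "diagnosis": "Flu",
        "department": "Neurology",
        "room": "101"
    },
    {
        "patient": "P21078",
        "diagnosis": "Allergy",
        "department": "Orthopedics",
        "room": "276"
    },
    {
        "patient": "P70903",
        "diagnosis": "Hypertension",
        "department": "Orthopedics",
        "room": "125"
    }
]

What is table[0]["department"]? "Pediatrics"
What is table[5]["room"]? "125"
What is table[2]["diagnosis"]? "Sprain"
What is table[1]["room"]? "152"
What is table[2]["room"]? "233"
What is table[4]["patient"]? "P21078"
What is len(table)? 6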